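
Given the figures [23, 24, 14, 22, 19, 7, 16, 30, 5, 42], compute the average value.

20.2

Step 1: Sum all values: 23 + 24 + 14 + 22 + 19 + 7 + 16 + 30 + 5 + 42 = 202
Step 2: Count the number of values: n = 10
Step 3: Mean = sum / n = 202 / 10 = 20.2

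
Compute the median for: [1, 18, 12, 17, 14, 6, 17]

14

Step 1: Sort the data in ascending order: [1, 6, 12, 14, 17, 17, 18]
Step 2: The number of values is n = 7.
Step 3: Since n is odd, the median is the middle value at position 4: 14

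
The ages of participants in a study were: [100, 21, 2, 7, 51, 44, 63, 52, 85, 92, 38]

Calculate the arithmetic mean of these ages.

50.4545

Step 1: Sum all values: 100 + 21 + 2 + 7 + 51 + 44 + 63 + 52 + 85 + 92 + 38 = 555
Step 2: Count the number of values: n = 11
Step 3: Mean = sum / n = 555 / 11 = 50.4545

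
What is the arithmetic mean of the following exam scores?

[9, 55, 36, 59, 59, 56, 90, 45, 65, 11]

48.5

Step 1: Sum all values: 9 + 55 + 36 + 59 + 59 + 56 + 90 + 45 + 65 + 11 = 485
Step 2: Count the number of values: n = 10
Step 3: Mean = sum / n = 485 / 10 = 48.5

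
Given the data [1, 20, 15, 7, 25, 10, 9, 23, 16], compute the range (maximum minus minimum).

24

Step 1: Identify the maximum value: max = 25
Step 2: Identify the minimum value: min = 1
Step 3: Range = max - min = 25 - 1 = 24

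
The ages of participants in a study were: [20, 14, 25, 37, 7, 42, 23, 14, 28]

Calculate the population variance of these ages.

112.4444

Step 1: Compute the mean: (20 + 14 + 25 + 37 + 7 + 42 + 23 + 14 + 28) / 9 = 23.3333
Step 2: Compute squared deviations from the mean:
  (20 - 23.3333)^2 = 11.1111
  (14 - 23.3333)^2 = 87.1111
  (25 - 23.3333)^2 = 2.7778
  (37 - 23.3333)^2 = 186.7778
  (7 - 23.3333)^2 = 266.7778
  (42 - 23.3333)^2 = 348.4444
  (23 - 23.3333)^2 = 0.1111
  (14 - 23.3333)^2 = 87.1111
  (28 - 23.3333)^2 = 21.7778
Step 3: Sum of squared deviations = 1012
Step 4: Population variance = 1012 / 9 = 112.4444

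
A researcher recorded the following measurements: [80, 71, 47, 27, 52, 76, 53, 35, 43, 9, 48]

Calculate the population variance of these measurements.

410.876

Step 1: Compute the mean: (80 + 71 + 47 + 27 + 52 + 76 + 53 + 35 + 43 + 9 + 48) / 11 = 49.1818
Step 2: Compute squared deviations from the mean:
  (80 - 49.1818)^2 = 949.7603
  (71 - 49.1818)^2 = 476.0331
  (47 - 49.1818)^2 = 4.7603
  (27 - 49.1818)^2 = 492.0331
  (52 - 49.1818)^2 = 7.9421
  (76 - 49.1818)^2 = 719.2149
  (53 - 49.1818)^2 = 14.5785
  (35 - 49.1818)^2 = 201.124
  (43 - 49.1818)^2 = 38.2149
  (9 - 49.1818)^2 = 1614.5785
  (48 - 49.1818)^2 = 1.3967
Step 3: Sum of squared deviations = 4519.6364
Step 4: Population variance = 4519.6364 / 11 = 410.876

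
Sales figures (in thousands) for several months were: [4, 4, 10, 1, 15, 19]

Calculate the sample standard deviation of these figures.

7.0828

Step 1: Compute the mean: 8.8333
Step 2: Sum of squared deviations from the mean: 250.8333
Step 3: Sample variance = 250.8333 / 5 = 50.1667
Step 4: Standard deviation = sqrt(50.1667) = 7.0828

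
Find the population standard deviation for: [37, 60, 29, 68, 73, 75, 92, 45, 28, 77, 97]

23.0393

Step 1: Compute the mean: 61.9091
Step 2: Sum of squared deviations from the mean: 5838.9091
Step 3: Population variance = 5838.9091 / 11 = 530.8099
Step 4: Standard deviation = sqrt(530.8099) = 23.0393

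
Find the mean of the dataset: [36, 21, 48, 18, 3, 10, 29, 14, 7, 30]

21.6

Step 1: Sum all values: 36 + 21 + 48 + 18 + 3 + 10 + 29 + 14 + 7 + 30 = 216
Step 2: Count the number of values: n = 10
Step 3: Mean = sum / n = 216 / 10 = 21.6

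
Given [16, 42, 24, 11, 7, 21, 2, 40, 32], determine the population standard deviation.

13.3749

Step 1: Compute the mean: 21.6667
Step 2: Sum of squared deviations from the mean: 1610
Step 3: Population variance = 1610 / 9 = 178.8889
Step 4: Standard deviation = sqrt(178.8889) = 13.3749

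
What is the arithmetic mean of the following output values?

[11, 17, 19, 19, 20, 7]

15.5

Step 1: Sum all values: 11 + 17 + 19 + 19 + 20 + 7 = 93
Step 2: Count the number of values: n = 6
Step 3: Mean = sum / n = 93 / 6 = 15.5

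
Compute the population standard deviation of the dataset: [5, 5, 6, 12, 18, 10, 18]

5.2876

Step 1: Compute the mean: 10.5714
Step 2: Sum of squared deviations from the mean: 195.7143
Step 3: Population variance = 195.7143 / 7 = 27.9592
Step 4: Standard deviation = sqrt(27.9592) = 5.2876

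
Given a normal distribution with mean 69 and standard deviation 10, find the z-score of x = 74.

0.5

Step 1: Recall the z-score formula: z = (x - mu) / sigma
Step 2: Substitute values: z = (74 - 69) / 10
Step 3: z = 5 / 10 = 0.5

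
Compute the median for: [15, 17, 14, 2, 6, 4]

10

Step 1: Sort the data in ascending order: [2, 4, 6, 14, 15, 17]
Step 2: The number of values is n = 6.
Step 3: Since n is even, the median is the average of positions 3 and 4:
  Median = (6 + 14) / 2 = 10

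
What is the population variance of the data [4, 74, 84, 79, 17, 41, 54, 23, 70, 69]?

734.25

Step 1: Compute the mean: (4 + 74 + 84 + 79 + 17 + 41 + 54 + 23 + 70 + 69) / 10 = 51.5
Step 2: Compute squared deviations from the mean:
  (4 - 51.5)^2 = 2256.25
  (74 - 51.5)^2 = 506.25
  (84 - 51.5)^2 = 1056.25
  (79 - 51.5)^2 = 756.25
  (17 - 51.5)^2 = 1190.25
  (41 - 51.5)^2 = 110.25
  (54 - 51.5)^2 = 6.25
  (23 - 51.5)^2 = 812.25
  (70 - 51.5)^2 = 342.25
  (69 - 51.5)^2 = 306.25
Step 3: Sum of squared deviations = 7342.5
Step 4: Population variance = 7342.5 / 10 = 734.25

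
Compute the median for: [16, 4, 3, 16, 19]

16

Step 1: Sort the data in ascending order: [3, 4, 16, 16, 19]
Step 2: The number of values is n = 5.
Step 3: Since n is odd, the median is the middle value at position 3: 16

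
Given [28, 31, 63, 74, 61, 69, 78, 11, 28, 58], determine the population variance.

492.49

Step 1: Compute the mean: (28 + 31 + 63 + 74 + 61 + 69 + 78 + 11 + 28 + 58) / 10 = 50.1
Step 2: Compute squared deviations from the mean:
  (28 - 50.1)^2 = 488.41
  (31 - 50.1)^2 = 364.81
  (63 - 50.1)^2 = 166.41
  (74 - 50.1)^2 = 571.21
  (61 - 50.1)^2 = 118.81
  (69 - 50.1)^2 = 357.21
  (78 - 50.1)^2 = 778.41
  (11 - 50.1)^2 = 1528.81
  (28 - 50.1)^2 = 488.41
  (58 - 50.1)^2 = 62.41
Step 3: Sum of squared deviations = 4924.9
Step 4: Population variance = 4924.9 / 10 = 492.49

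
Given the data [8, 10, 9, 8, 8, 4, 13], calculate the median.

8

Step 1: Sort the data in ascending order: [4, 8, 8, 8, 9, 10, 13]
Step 2: The number of values is n = 7.
Step 3: Since n is odd, the median is the middle value at position 4: 8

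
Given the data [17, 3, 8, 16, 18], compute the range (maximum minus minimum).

15

Step 1: Identify the maximum value: max = 18
Step 2: Identify the minimum value: min = 3
Step 3: Range = max - min = 18 - 3 = 15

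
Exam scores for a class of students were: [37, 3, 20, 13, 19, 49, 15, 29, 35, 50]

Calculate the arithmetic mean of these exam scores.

27

Step 1: Sum all values: 37 + 3 + 20 + 13 + 19 + 49 + 15 + 29 + 35 + 50 = 270
Step 2: Count the number of values: n = 10
Step 3: Mean = sum / n = 270 / 10 = 27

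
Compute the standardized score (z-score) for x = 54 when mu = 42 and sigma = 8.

1.5

Step 1: Recall the z-score formula: z = (x - mu) / sigma
Step 2: Substitute values: z = (54 - 42) / 8
Step 3: z = 12 / 8 = 1.5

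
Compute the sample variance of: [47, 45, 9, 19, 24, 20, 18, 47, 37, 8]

234.4889

Step 1: Compute the mean: (47 + 45 + 9 + 19 + 24 + 20 + 18 + 47 + 37 + 8) / 10 = 27.4
Step 2: Compute squared deviations from the mean:
  (47 - 27.4)^2 = 384.16
  (45 - 27.4)^2 = 309.76
  (9 - 27.4)^2 = 338.56
  (19 - 27.4)^2 = 70.56
  (24 - 27.4)^2 = 11.56
  (20 - 27.4)^2 = 54.76
  (18 - 27.4)^2 = 88.36
  (47 - 27.4)^2 = 384.16
  (37 - 27.4)^2 = 92.16
  (8 - 27.4)^2 = 376.36
Step 3: Sum of squared deviations = 2110.4
Step 4: Sample variance = 2110.4 / 9 = 234.4889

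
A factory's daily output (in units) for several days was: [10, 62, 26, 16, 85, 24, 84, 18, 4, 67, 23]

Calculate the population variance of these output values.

830.0826

Step 1: Compute the mean: (10 + 62 + 26 + 16 + 85 + 24 + 84 + 18 + 4 + 67 + 23) / 11 = 38.0909
Step 2: Compute squared deviations from the mean:
  (10 - 38.0909)^2 = 789.0992
  (62 - 38.0909)^2 = 571.6446
  (26 - 38.0909)^2 = 146.1901
  (16 - 38.0909)^2 = 488.0083
  (85 - 38.0909)^2 = 2200.4628
  (24 - 38.0909)^2 = 198.5537
  (84 - 38.0909)^2 = 2107.6446
  (18 - 38.0909)^2 = 403.6446
  (4 - 38.0909)^2 = 1162.1901
  (67 - 38.0909)^2 = 835.7355
  (23 - 38.0909)^2 = 227.7355
Step 3: Sum of squared deviations = 9130.9091
Step 4: Population variance = 9130.9091 / 11 = 830.0826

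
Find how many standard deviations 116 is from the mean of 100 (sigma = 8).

2

Step 1: Recall the z-score formula: z = (x - mu) / sigma
Step 2: Substitute values: z = (116 - 100) / 8
Step 3: z = 16 / 8 = 2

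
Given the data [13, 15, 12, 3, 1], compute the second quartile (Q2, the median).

12

Step 1: Sort the data: [1, 3, 12, 13, 15]
Step 2: n = 5
Step 3: Q2 is the median. Since n is odd, it is the middle value at position 3: 12
Step 4: Q2 = 12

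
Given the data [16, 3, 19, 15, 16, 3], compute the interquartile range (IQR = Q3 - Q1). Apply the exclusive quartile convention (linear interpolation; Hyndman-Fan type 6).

13.75

Step 1: Sort the data: [3, 3, 15, 16, 16, 19]
Step 2: n = 6
Step 3: Using the exclusive quartile method:
  Q1 = 3
  Q2 (median) = 15.5
  Q3 = 16.75
  IQR = Q3 - Q1 = 16.75 - 3 = 13.75
Step 4: IQR = 13.75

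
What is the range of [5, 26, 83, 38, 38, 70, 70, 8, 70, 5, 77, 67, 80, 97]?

92

Step 1: Identify the maximum value: max = 97
Step 2: Identify the minimum value: min = 5
Step 3: Range = max - min = 97 - 5 = 92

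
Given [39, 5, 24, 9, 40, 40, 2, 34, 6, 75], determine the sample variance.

524.0444

Step 1: Compute the mean: (39 + 5 + 24 + 9 + 40 + 40 + 2 + 34 + 6 + 75) / 10 = 27.4
Step 2: Compute squared deviations from the mean:
  (39 - 27.4)^2 = 134.56
  (5 - 27.4)^2 = 501.76
  (24 - 27.4)^2 = 11.56
  (9 - 27.4)^2 = 338.56
  (40 - 27.4)^2 = 158.76
  (40 - 27.4)^2 = 158.76
  (2 - 27.4)^2 = 645.16
  (34 - 27.4)^2 = 43.56
  (6 - 27.4)^2 = 457.96
  (75 - 27.4)^2 = 2265.76
Step 3: Sum of squared deviations = 4716.4
Step 4: Sample variance = 4716.4 / 9 = 524.0444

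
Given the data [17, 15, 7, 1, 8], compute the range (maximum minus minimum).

16

Step 1: Identify the maximum value: max = 17
Step 2: Identify the minimum value: min = 1
Step 3: Range = max - min = 17 - 1 = 16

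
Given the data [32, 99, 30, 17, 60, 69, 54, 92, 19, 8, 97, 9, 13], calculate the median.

32

Step 1: Sort the data in ascending order: [8, 9, 13, 17, 19, 30, 32, 54, 60, 69, 92, 97, 99]
Step 2: The number of values is n = 13.
Step 3: Since n is odd, the median is the middle value at position 7: 32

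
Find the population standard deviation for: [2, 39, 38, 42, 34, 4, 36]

15.8963

Step 1: Compute the mean: 27.8571
Step 2: Sum of squared deviations from the mean: 1768.8571
Step 3: Population variance = 1768.8571 / 7 = 252.6939
Step 4: Standard deviation = sqrt(252.6939) = 15.8963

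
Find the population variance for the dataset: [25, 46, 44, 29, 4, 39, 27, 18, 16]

170.0247

Step 1: Compute the mean: (25 + 46 + 44 + 29 + 4 + 39 + 27 + 18 + 16) / 9 = 27.5556
Step 2: Compute squared deviations from the mean:
  (25 - 27.5556)^2 = 6.5309
  (46 - 27.5556)^2 = 340.1975
  (44 - 27.5556)^2 = 270.4198
  (29 - 27.5556)^2 = 2.0864
  (4 - 27.5556)^2 = 554.8642
  (39 - 27.5556)^2 = 130.9753
  (27 - 27.5556)^2 = 0.3086
  (18 - 27.5556)^2 = 91.3086
  (16 - 27.5556)^2 = 133.5309
Step 3: Sum of squared deviations = 1530.2222
Step 4: Population variance = 1530.2222 / 9 = 170.0247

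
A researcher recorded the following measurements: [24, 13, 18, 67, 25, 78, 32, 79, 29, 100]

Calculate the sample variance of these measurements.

972.2778

Step 1: Compute the mean: (24 + 13 + 18 + 67 + 25 + 78 + 32 + 79 + 29 + 100) / 10 = 46.5
Step 2: Compute squared deviations from the mean:
  (24 - 46.5)^2 = 506.25
  (13 - 46.5)^2 = 1122.25
  (18 - 46.5)^2 = 812.25
  (67 - 46.5)^2 = 420.25
  (25 - 46.5)^2 = 462.25
  (78 - 46.5)^2 = 992.25
  (32 - 46.5)^2 = 210.25
  (79 - 46.5)^2 = 1056.25
  (29 - 46.5)^2 = 306.25
  (100 - 46.5)^2 = 2862.25
Step 3: Sum of squared deviations = 8750.5
Step 4: Sample variance = 8750.5 / 9 = 972.2778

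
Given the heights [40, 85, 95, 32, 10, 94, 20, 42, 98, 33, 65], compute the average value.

55.8182

Step 1: Sum all values: 40 + 85 + 95 + 32 + 10 + 94 + 20 + 42 + 98 + 33 + 65 = 614
Step 2: Count the number of values: n = 11
Step 3: Mean = sum / n = 614 / 11 = 55.8182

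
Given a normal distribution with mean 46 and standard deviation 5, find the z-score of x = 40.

-1.2

Step 1: Recall the z-score formula: z = (x - mu) / sigma
Step 2: Substitute values: z = (40 - 46) / 5
Step 3: z = -6 / 5 = -1.2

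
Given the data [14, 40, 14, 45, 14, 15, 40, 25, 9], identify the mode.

14

Step 1: Count the frequency of each value:
  9: appears 1 time(s)
  14: appears 3 time(s)
  15: appears 1 time(s)
  25: appears 1 time(s)
  40: appears 2 time(s)
  45: appears 1 time(s)
Step 2: The value 14 appears most frequently (3 times).
Step 3: Mode = 14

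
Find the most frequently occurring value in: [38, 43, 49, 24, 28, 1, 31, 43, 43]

43

Step 1: Count the frequency of each value:
  1: appears 1 time(s)
  24: appears 1 time(s)
  28: appears 1 time(s)
  31: appears 1 time(s)
  38: appears 1 time(s)
  43: appears 3 time(s)
  49: appears 1 time(s)
Step 2: The value 43 appears most frequently (3 times).
Step 3: Mode = 43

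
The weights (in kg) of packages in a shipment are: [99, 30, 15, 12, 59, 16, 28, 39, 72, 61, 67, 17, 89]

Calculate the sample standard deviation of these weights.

29.7955

Step 1: Compute the mean: 46.4615
Step 2: Sum of squared deviations from the mean: 10653.2308
Step 3: Sample variance = 10653.2308 / 12 = 887.7692
Step 4: Standard deviation = sqrt(887.7692) = 29.7955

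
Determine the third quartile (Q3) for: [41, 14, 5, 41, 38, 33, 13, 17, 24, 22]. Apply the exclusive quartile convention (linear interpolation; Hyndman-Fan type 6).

38.75

Step 1: Sort the data: [5, 13, 14, 17, 22, 24, 33, 38, 41, 41]
Step 2: n = 10
Step 3: Using the exclusive quartile method:
  Q1 = 13.75
  Q2 (median) = 23
  Q3 = 38.75
  IQR = Q3 - Q1 = 38.75 - 13.75 = 25
Step 4: Q3 = 38.75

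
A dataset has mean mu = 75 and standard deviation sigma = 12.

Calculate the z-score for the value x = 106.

2.5833

Step 1: Recall the z-score formula: z = (x - mu) / sigma
Step 2: Substitute values: z = (106 - 75) / 12
Step 3: z = 31 / 12 = 2.5833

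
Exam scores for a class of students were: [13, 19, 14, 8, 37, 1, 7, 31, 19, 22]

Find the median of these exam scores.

16.5

Step 1: Sort the data in ascending order: [1, 7, 8, 13, 14, 19, 19, 22, 31, 37]
Step 2: The number of values is n = 10.
Step 3: Since n is even, the median is the average of positions 5 and 6:
  Median = (14 + 19) / 2 = 16.5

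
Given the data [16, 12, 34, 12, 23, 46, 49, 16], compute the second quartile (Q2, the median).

19.5

Step 1: Sort the data: [12, 12, 16, 16, 23, 34, 46, 49]
Step 2: n = 8
Step 3: Q2 is the median. Since n is even, it is the average of the values at positions 4 and 5:
  Q2 = (16 + 23) / 2 = 19.5
Step 4: Q2 = 19.5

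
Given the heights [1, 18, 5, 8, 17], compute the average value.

9.8

Step 1: Sum all values: 1 + 18 + 5 + 8 + 17 = 49
Step 2: Count the number of values: n = 5
Step 3: Mean = sum / n = 49 / 5 = 9.8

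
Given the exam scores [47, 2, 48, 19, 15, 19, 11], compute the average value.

23

Step 1: Sum all values: 47 + 2 + 48 + 19 + 15 + 19 + 11 = 161
Step 2: Count the number of values: n = 7
Step 3: Mean = sum / n = 161 / 7 = 23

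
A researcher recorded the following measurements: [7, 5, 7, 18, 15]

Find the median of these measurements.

7

Step 1: Sort the data in ascending order: [5, 7, 7, 15, 18]
Step 2: The number of values is n = 5.
Step 3: Since n is odd, the median is the middle value at position 3: 7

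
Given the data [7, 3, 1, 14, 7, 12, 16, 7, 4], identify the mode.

7

Step 1: Count the frequency of each value:
  1: appears 1 time(s)
  3: appears 1 time(s)
  4: appears 1 time(s)
  7: appears 3 time(s)
  12: appears 1 time(s)
  14: appears 1 time(s)
  16: appears 1 time(s)
Step 2: The value 7 appears most frequently (3 times).
Step 3: Mode = 7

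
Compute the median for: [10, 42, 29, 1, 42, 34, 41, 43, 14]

34

Step 1: Sort the data in ascending order: [1, 10, 14, 29, 34, 41, 42, 42, 43]
Step 2: The number of values is n = 9.
Step 3: Since n is odd, the median is the middle value at position 5: 34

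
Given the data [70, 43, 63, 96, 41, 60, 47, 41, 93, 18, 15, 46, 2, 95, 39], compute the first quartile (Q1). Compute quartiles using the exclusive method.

39

Step 1: Sort the data: [2, 15, 18, 39, 41, 41, 43, 46, 47, 60, 63, 70, 93, 95, 96]
Step 2: n = 15
Step 3: Using the exclusive quartile method:
  Q1 = 39
  Q2 (median) = 46
  Q3 = 70
  IQR = Q3 - Q1 = 70 - 39 = 31
Step 4: Q1 = 39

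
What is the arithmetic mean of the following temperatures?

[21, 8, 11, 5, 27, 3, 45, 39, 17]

19.5556

Step 1: Sum all values: 21 + 8 + 11 + 5 + 27 + 3 + 45 + 39 + 17 = 176
Step 2: Count the number of values: n = 9
Step 3: Mean = sum / n = 176 / 9 = 19.5556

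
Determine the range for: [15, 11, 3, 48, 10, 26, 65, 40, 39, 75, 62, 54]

72

Step 1: Identify the maximum value: max = 75
Step 2: Identify the minimum value: min = 3
Step 3: Range = max - min = 75 - 3 = 72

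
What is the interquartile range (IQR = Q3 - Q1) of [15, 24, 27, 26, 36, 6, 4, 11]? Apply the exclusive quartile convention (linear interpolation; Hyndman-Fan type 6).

19.5

Step 1: Sort the data: [4, 6, 11, 15, 24, 26, 27, 36]
Step 2: n = 8
Step 3: Using the exclusive quartile method:
  Q1 = 7.25
  Q2 (median) = 19.5
  Q3 = 26.75
  IQR = Q3 - Q1 = 26.75 - 7.25 = 19.5
Step 4: IQR = 19.5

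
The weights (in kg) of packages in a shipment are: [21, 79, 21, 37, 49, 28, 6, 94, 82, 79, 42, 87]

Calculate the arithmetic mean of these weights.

52.0833

Step 1: Sum all values: 21 + 79 + 21 + 37 + 49 + 28 + 6 + 94 + 82 + 79 + 42 + 87 = 625
Step 2: Count the number of values: n = 12
Step 3: Mean = sum / n = 625 / 12 = 52.0833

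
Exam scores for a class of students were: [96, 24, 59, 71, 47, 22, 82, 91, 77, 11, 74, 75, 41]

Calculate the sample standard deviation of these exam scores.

27.7433

Step 1: Compute the mean: 59.2308
Step 2: Sum of squared deviations from the mean: 9236.3077
Step 3: Sample variance = 9236.3077 / 12 = 769.6923
Step 4: Standard deviation = sqrt(769.6923) = 27.7433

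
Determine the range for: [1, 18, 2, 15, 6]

17

Step 1: Identify the maximum value: max = 18
Step 2: Identify the minimum value: min = 1
Step 3: Range = max - min = 18 - 1 = 17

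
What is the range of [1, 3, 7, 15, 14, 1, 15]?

14

Step 1: Identify the maximum value: max = 15
Step 2: Identify the minimum value: min = 1
Step 3: Range = max - min = 15 - 1 = 14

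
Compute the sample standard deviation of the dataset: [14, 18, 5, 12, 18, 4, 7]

5.9

Step 1: Compute the mean: 11.1429
Step 2: Sum of squared deviations from the mean: 208.8571
Step 3: Sample variance = 208.8571 / 6 = 34.8095
Step 4: Standard deviation = sqrt(34.8095) = 5.9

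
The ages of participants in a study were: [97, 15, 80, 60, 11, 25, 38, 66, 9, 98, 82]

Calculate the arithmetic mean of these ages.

52.8182

Step 1: Sum all values: 97 + 15 + 80 + 60 + 11 + 25 + 38 + 66 + 9 + 98 + 82 = 581
Step 2: Count the number of values: n = 11
Step 3: Mean = sum / n = 581 / 11 = 52.8182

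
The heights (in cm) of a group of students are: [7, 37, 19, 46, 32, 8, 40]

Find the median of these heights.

32

Step 1: Sort the data in ascending order: [7, 8, 19, 32, 37, 40, 46]
Step 2: The number of values is n = 7.
Step 3: Since n is odd, the median is the middle value at position 4: 32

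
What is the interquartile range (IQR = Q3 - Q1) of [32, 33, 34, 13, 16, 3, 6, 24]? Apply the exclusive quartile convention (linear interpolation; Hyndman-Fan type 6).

25

Step 1: Sort the data: [3, 6, 13, 16, 24, 32, 33, 34]
Step 2: n = 8
Step 3: Using the exclusive quartile method:
  Q1 = 7.75
  Q2 (median) = 20
  Q3 = 32.75
  IQR = Q3 - Q1 = 32.75 - 7.75 = 25
Step 4: IQR = 25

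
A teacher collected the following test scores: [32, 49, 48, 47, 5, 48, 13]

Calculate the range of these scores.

44

Step 1: Identify the maximum value: max = 49
Step 2: Identify the minimum value: min = 5
Step 3: Range = max - min = 49 - 5 = 44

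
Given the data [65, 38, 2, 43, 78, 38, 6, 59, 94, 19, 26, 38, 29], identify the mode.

38

Step 1: Count the frequency of each value:
  2: appears 1 time(s)
  6: appears 1 time(s)
  19: appears 1 time(s)
  26: appears 1 time(s)
  29: appears 1 time(s)
  38: appears 3 time(s)
  43: appears 1 time(s)
  59: appears 1 time(s)
  65: appears 1 time(s)
  78: appears 1 time(s)
  94: appears 1 time(s)
Step 2: The value 38 appears most frequently (3 times).
Step 3: Mode = 38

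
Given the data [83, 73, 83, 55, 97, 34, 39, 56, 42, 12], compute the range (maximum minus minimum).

85

Step 1: Identify the maximum value: max = 97
Step 2: Identify the minimum value: min = 12
Step 3: Range = max - min = 97 - 12 = 85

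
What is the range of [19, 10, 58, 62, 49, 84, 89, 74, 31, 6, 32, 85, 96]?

90

Step 1: Identify the maximum value: max = 96
Step 2: Identify the minimum value: min = 6
Step 3: Range = max - min = 96 - 6 = 90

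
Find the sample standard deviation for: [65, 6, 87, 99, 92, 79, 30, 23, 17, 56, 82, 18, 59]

32.4213

Step 1: Compute the mean: 54.8462
Step 2: Sum of squared deviations from the mean: 12613.6923
Step 3: Sample variance = 12613.6923 / 12 = 1051.141
Step 4: Standard deviation = sqrt(1051.141) = 32.4213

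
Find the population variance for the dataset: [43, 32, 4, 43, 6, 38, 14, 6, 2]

280.7654

Step 1: Compute the mean: (43 + 32 + 4 + 43 + 6 + 38 + 14 + 6 + 2) / 9 = 20.8889
Step 2: Compute squared deviations from the mean:
  (43 - 20.8889)^2 = 488.9012
  (32 - 20.8889)^2 = 123.4568
  (4 - 20.8889)^2 = 285.2346
  (43 - 20.8889)^2 = 488.9012
  (6 - 20.8889)^2 = 221.679
  (38 - 20.8889)^2 = 292.7901
  (14 - 20.8889)^2 = 47.4568
  (6 - 20.8889)^2 = 221.679
  (2 - 20.8889)^2 = 356.7901
Step 3: Sum of squared deviations = 2526.8889
Step 4: Population variance = 2526.8889 / 9 = 280.7654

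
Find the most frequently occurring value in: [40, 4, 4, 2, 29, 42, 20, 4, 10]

4

Step 1: Count the frequency of each value:
  2: appears 1 time(s)
  4: appears 3 time(s)
  10: appears 1 time(s)
  20: appears 1 time(s)
  29: appears 1 time(s)
  40: appears 1 time(s)
  42: appears 1 time(s)
Step 2: The value 4 appears most frequently (3 times).
Step 3: Mode = 4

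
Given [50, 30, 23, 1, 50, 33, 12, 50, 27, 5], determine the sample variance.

335.6556

Step 1: Compute the mean: (50 + 30 + 23 + 1 + 50 + 33 + 12 + 50 + 27 + 5) / 10 = 28.1
Step 2: Compute squared deviations from the mean:
  (50 - 28.1)^2 = 479.61
  (30 - 28.1)^2 = 3.61
  (23 - 28.1)^2 = 26.01
  (1 - 28.1)^2 = 734.41
  (50 - 28.1)^2 = 479.61
  (33 - 28.1)^2 = 24.01
  (12 - 28.1)^2 = 259.21
  (50 - 28.1)^2 = 479.61
  (27 - 28.1)^2 = 1.21
  (5 - 28.1)^2 = 533.61
Step 3: Sum of squared deviations = 3020.9
Step 4: Sample variance = 3020.9 / 9 = 335.6556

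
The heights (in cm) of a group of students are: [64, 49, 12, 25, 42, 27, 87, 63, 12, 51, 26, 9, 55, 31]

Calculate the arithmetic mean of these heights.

39.5

Step 1: Sum all values: 64 + 49 + 12 + 25 + 42 + 27 + 87 + 63 + 12 + 51 + 26 + 9 + 55 + 31 = 553
Step 2: Count the number of values: n = 14
Step 3: Mean = sum / n = 553 / 14 = 39.5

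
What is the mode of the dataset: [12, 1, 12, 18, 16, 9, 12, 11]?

12

Step 1: Count the frequency of each value:
  1: appears 1 time(s)
  9: appears 1 time(s)
  11: appears 1 time(s)
  12: appears 3 time(s)
  16: appears 1 time(s)
  18: appears 1 time(s)
Step 2: The value 12 appears most frequently (3 times).
Step 3: Mode = 12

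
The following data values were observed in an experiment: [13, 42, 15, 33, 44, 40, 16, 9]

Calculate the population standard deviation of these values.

13.7022

Step 1: Compute the mean: 26.5
Step 2: Sum of squared deviations from the mean: 1502
Step 3: Population variance = 1502 / 8 = 187.75
Step 4: Standard deviation = sqrt(187.75) = 13.7022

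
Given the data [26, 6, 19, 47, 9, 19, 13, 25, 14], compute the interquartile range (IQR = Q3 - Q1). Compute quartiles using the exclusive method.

14.5

Step 1: Sort the data: [6, 9, 13, 14, 19, 19, 25, 26, 47]
Step 2: n = 9
Step 3: Using the exclusive quartile method:
  Q1 = 11
  Q2 (median) = 19
  Q3 = 25.5
  IQR = Q3 - Q1 = 25.5 - 11 = 14.5
Step 4: IQR = 14.5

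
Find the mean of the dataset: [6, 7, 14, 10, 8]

9

Step 1: Sum all values: 6 + 7 + 14 + 10 + 8 = 45
Step 2: Count the number of values: n = 5
Step 3: Mean = sum / n = 45 / 5 = 9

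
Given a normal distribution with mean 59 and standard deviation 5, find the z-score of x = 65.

1.2

Step 1: Recall the z-score formula: z = (x - mu) / sigma
Step 2: Substitute values: z = (65 - 59) / 5
Step 3: z = 6 / 5 = 1.2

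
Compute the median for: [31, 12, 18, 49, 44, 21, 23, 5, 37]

23

Step 1: Sort the data in ascending order: [5, 12, 18, 21, 23, 31, 37, 44, 49]
Step 2: The number of values is n = 9.
Step 3: Since n is odd, the median is the middle value at position 5: 23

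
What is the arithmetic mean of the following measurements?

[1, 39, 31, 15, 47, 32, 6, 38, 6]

23.8889

Step 1: Sum all values: 1 + 39 + 31 + 15 + 47 + 32 + 6 + 38 + 6 = 215
Step 2: Count the number of values: n = 9
Step 3: Mean = sum / n = 215 / 9 = 23.8889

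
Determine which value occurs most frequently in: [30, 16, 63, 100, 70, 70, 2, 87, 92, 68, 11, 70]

70

Step 1: Count the frequency of each value:
  2: appears 1 time(s)
  11: appears 1 time(s)
  16: appears 1 time(s)
  30: appears 1 time(s)
  63: appears 1 time(s)
  68: appears 1 time(s)
  70: appears 3 time(s)
  87: appears 1 time(s)
  92: appears 1 time(s)
  100: appears 1 time(s)
Step 2: The value 70 appears most frequently (3 times).
Step 3: Mode = 70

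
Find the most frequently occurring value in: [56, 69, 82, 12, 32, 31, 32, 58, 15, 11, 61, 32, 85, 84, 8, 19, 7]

32

Step 1: Count the frequency of each value:
  7: appears 1 time(s)
  8: appears 1 time(s)
  11: appears 1 time(s)
  12: appears 1 time(s)
  15: appears 1 time(s)
  19: appears 1 time(s)
  31: appears 1 time(s)
  32: appears 3 time(s)
  56: appears 1 time(s)
  58: appears 1 time(s)
  61: appears 1 time(s)
  69: appears 1 time(s)
  82: appears 1 time(s)
  84: appears 1 time(s)
  85: appears 1 time(s)
Step 2: The value 32 appears most frequently (3 times).
Step 3: Mode = 32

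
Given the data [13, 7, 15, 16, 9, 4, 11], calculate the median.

11

Step 1: Sort the data in ascending order: [4, 7, 9, 11, 13, 15, 16]
Step 2: The number of values is n = 7.
Step 3: Since n is odd, the median is the middle value at position 4: 11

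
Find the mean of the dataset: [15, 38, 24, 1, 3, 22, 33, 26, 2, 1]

16.5

Step 1: Sum all values: 15 + 38 + 24 + 1 + 3 + 22 + 33 + 26 + 2 + 1 = 165
Step 2: Count the number of values: n = 10
Step 3: Mean = sum / n = 165 / 10 = 16.5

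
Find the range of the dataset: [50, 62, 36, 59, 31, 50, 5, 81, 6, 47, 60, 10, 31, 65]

76

Step 1: Identify the maximum value: max = 81
Step 2: Identify the minimum value: min = 5
Step 3: Range = max - min = 81 - 5 = 76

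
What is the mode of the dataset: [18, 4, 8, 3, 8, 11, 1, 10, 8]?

8

Step 1: Count the frequency of each value:
  1: appears 1 time(s)
  3: appears 1 time(s)
  4: appears 1 time(s)
  8: appears 3 time(s)
  10: appears 1 time(s)
  11: appears 1 time(s)
  18: appears 1 time(s)
Step 2: The value 8 appears most frequently (3 times).
Step 3: Mode = 8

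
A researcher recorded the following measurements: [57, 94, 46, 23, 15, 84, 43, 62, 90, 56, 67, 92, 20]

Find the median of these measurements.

57

Step 1: Sort the data in ascending order: [15, 20, 23, 43, 46, 56, 57, 62, 67, 84, 90, 92, 94]
Step 2: The number of values is n = 13.
Step 3: Since n is odd, the median is the middle value at position 7: 57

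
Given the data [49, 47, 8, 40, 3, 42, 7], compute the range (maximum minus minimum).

46

Step 1: Identify the maximum value: max = 49
Step 2: Identify the minimum value: min = 3
Step 3: Range = max - min = 49 - 3 = 46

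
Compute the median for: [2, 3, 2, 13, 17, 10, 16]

10

Step 1: Sort the data in ascending order: [2, 2, 3, 10, 13, 16, 17]
Step 2: The number of values is n = 7.
Step 3: Since n is odd, the median is the middle value at position 4: 10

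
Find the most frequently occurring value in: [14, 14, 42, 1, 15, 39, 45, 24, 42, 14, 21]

14

Step 1: Count the frequency of each value:
  1: appears 1 time(s)
  14: appears 3 time(s)
  15: appears 1 time(s)
  21: appears 1 time(s)
  24: appears 1 time(s)
  39: appears 1 time(s)
  42: appears 2 time(s)
  45: appears 1 time(s)
Step 2: The value 14 appears most frequently (3 times).
Step 3: Mode = 14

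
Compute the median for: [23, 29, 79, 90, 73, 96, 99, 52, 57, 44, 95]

73

Step 1: Sort the data in ascending order: [23, 29, 44, 52, 57, 73, 79, 90, 95, 96, 99]
Step 2: The number of values is n = 11.
Step 3: Since n is odd, the median is the middle value at position 6: 73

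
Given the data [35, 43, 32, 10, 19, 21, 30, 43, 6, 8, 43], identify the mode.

43

Step 1: Count the frequency of each value:
  6: appears 1 time(s)
  8: appears 1 time(s)
  10: appears 1 time(s)
  19: appears 1 time(s)
  21: appears 1 time(s)
  30: appears 1 time(s)
  32: appears 1 time(s)
  35: appears 1 time(s)
  43: appears 3 time(s)
Step 2: The value 43 appears most frequently (3 times).
Step 3: Mode = 43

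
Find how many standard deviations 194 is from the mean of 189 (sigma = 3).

1.6667

Step 1: Recall the z-score formula: z = (x - mu) / sigma
Step 2: Substitute values: z = (194 - 189) / 3
Step 3: z = 5 / 3 = 1.6667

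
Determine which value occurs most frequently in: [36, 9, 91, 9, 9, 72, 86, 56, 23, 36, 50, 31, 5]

9

Step 1: Count the frequency of each value:
  5: appears 1 time(s)
  9: appears 3 time(s)
  23: appears 1 time(s)
  31: appears 1 time(s)
  36: appears 2 time(s)
  50: appears 1 time(s)
  56: appears 1 time(s)
  72: appears 1 time(s)
  86: appears 1 time(s)
  91: appears 1 time(s)
Step 2: The value 9 appears most frequently (3 times).
Step 3: Mode = 9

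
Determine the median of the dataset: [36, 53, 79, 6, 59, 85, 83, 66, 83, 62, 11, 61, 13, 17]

60

Step 1: Sort the data in ascending order: [6, 11, 13, 17, 36, 53, 59, 61, 62, 66, 79, 83, 83, 85]
Step 2: The number of values is n = 14.
Step 3: Since n is even, the median is the average of positions 7 and 8:
  Median = (59 + 61) / 2 = 60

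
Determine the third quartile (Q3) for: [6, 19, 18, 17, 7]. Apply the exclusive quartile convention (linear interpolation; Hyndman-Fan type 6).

18.5

Step 1: Sort the data: [6, 7, 17, 18, 19]
Step 2: n = 5
Step 3: Using the exclusive quartile method:
  Q1 = 6.5
  Q2 (median) = 17
  Q3 = 18.5
  IQR = Q3 - Q1 = 18.5 - 6.5 = 12
Step 4: Q3 = 18.5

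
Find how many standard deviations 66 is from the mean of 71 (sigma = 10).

-0.5

Step 1: Recall the z-score formula: z = (x - mu) / sigma
Step 2: Substitute values: z = (66 - 71) / 10
Step 3: z = -5 / 10 = -0.5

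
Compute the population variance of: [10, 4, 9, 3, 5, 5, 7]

5.8367

Step 1: Compute the mean: (10 + 4 + 9 + 3 + 5 + 5 + 7) / 7 = 6.1429
Step 2: Compute squared deviations from the mean:
  (10 - 6.1429)^2 = 14.8776
  (4 - 6.1429)^2 = 4.5918
  (9 - 6.1429)^2 = 8.1633
  (3 - 6.1429)^2 = 9.8776
  (5 - 6.1429)^2 = 1.3061
  (5 - 6.1429)^2 = 1.3061
  (7 - 6.1429)^2 = 0.7347
Step 3: Sum of squared deviations = 40.8571
Step 4: Population variance = 40.8571 / 7 = 5.8367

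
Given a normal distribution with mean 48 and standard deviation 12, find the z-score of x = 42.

-0.5

Step 1: Recall the z-score formula: z = (x - mu) / sigma
Step 2: Substitute values: z = (42 - 48) / 12
Step 3: z = -6 / 12 = -0.5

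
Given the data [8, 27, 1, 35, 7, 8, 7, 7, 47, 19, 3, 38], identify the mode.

7

Step 1: Count the frequency of each value:
  1: appears 1 time(s)
  3: appears 1 time(s)
  7: appears 3 time(s)
  8: appears 2 time(s)
  19: appears 1 time(s)
  27: appears 1 time(s)
  35: appears 1 time(s)
  38: appears 1 time(s)
  47: appears 1 time(s)
Step 2: The value 7 appears most frequently (3 times).
Step 3: Mode = 7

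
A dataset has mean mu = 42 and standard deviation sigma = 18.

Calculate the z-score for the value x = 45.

0.1667

Step 1: Recall the z-score formula: z = (x - mu) / sigma
Step 2: Substitute values: z = (45 - 42) / 18
Step 3: z = 3 / 18 = 0.1667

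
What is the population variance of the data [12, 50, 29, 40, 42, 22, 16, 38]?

160.3594

Step 1: Compute the mean: (12 + 50 + 29 + 40 + 42 + 22 + 16 + 38) / 8 = 31.125
Step 2: Compute squared deviations from the mean:
  (12 - 31.125)^2 = 365.7656
  (50 - 31.125)^2 = 356.2656
  (29 - 31.125)^2 = 4.5156
  (40 - 31.125)^2 = 78.7656
  (42 - 31.125)^2 = 118.2656
  (22 - 31.125)^2 = 83.2656
  (16 - 31.125)^2 = 228.7656
  (38 - 31.125)^2 = 47.2656
Step 3: Sum of squared deviations = 1282.875
Step 4: Population variance = 1282.875 / 8 = 160.3594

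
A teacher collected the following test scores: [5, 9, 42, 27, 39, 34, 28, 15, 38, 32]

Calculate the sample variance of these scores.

168.5444

Step 1: Compute the mean: (5 + 9 + 42 + 27 + 39 + 34 + 28 + 15 + 38 + 32) / 10 = 26.9
Step 2: Compute squared deviations from the mean:
  (5 - 26.9)^2 = 479.61
  (9 - 26.9)^2 = 320.41
  (42 - 26.9)^2 = 228.01
  (27 - 26.9)^2 = 0.01
  (39 - 26.9)^2 = 146.41
  (34 - 26.9)^2 = 50.41
  (28 - 26.9)^2 = 1.21
  (15 - 26.9)^2 = 141.61
  (38 - 26.9)^2 = 123.21
  (32 - 26.9)^2 = 26.01
Step 3: Sum of squared deviations = 1516.9
Step 4: Sample variance = 1516.9 / 9 = 168.5444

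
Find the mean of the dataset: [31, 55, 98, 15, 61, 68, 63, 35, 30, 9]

46.5

Step 1: Sum all values: 31 + 55 + 98 + 15 + 61 + 68 + 63 + 35 + 30 + 9 = 465
Step 2: Count the number of values: n = 10
Step 3: Mean = sum / n = 465 / 10 = 46.5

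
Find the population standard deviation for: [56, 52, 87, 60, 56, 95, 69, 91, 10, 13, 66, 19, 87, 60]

27.0201

Step 1: Compute the mean: 58.6429
Step 2: Sum of squared deviations from the mean: 10221.2143
Step 3: Population variance = 10221.2143 / 14 = 730.0867
Step 4: Standard deviation = sqrt(730.0867) = 27.0201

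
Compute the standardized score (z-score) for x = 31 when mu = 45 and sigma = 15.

-0.9333

Step 1: Recall the z-score formula: z = (x - mu) / sigma
Step 2: Substitute values: z = (31 - 45) / 15
Step 3: z = -14 / 15 = -0.9333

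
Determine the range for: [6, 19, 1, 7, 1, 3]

18

Step 1: Identify the maximum value: max = 19
Step 2: Identify the minimum value: min = 1
Step 3: Range = max - min = 19 - 1 = 18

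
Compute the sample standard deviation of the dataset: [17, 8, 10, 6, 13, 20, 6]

5.4729

Step 1: Compute the mean: 11.4286
Step 2: Sum of squared deviations from the mean: 179.7143
Step 3: Sample variance = 179.7143 / 6 = 29.9524
Step 4: Standard deviation = sqrt(29.9524) = 5.4729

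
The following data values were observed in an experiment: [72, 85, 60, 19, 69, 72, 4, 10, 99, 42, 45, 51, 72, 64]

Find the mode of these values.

72

Step 1: Count the frequency of each value:
  4: appears 1 time(s)
  10: appears 1 time(s)
  19: appears 1 time(s)
  42: appears 1 time(s)
  45: appears 1 time(s)
  51: appears 1 time(s)
  60: appears 1 time(s)
  64: appears 1 time(s)
  69: appears 1 time(s)
  72: appears 3 time(s)
  85: appears 1 time(s)
  99: appears 1 time(s)
Step 2: The value 72 appears most frequently (3 times).
Step 3: Mode = 72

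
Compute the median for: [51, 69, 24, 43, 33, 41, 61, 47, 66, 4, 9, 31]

42

Step 1: Sort the data in ascending order: [4, 9, 24, 31, 33, 41, 43, 47, 51, 61, 66, 69]
Step 2: The number of values is n = 12.
Step 3: Since n is even, the median is the average of positions 6 and 7:
  Median = (41 + 43) / 2 = 42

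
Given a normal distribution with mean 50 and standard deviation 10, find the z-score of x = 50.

0

Step 1: Recall the z-score formula: z = (x - mu) / sigma
Step 2: Substitute values: z = (50 - 50) / 10
Step 3: z = 0 / 10 = 0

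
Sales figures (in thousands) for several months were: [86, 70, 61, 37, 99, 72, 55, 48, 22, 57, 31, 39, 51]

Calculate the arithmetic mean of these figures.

56

Step 1: Sum all values: 86 + 70 + 61 + 37 + 99 + 72 + 55 + 48 + 22 + 57 + 31 + 39 + 51 = 728
Step 2: Count the number of values: n = 13
Step 3: Mean = sum / n = 728 / 13 = 56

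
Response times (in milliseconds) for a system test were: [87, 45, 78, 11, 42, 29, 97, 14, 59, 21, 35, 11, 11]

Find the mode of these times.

11

Step 1: Count the frequency of each value:
  11: appears 3 time(s)
  14: appears 1 time(s)
  21: appears 1 time(s)
  29: appears 1 time(s)
  35: appears 1 time(s)
  42: appears 1 time(s)
  45: appears 1 time(s)
  59: appears 1 time(s)
  78: appears 1 time(s)
  87: appears 1 time(s)
  97: appears 1 time(s)
Step 2: The value 11 appears most frequently (3 times).
Step 3: Mode = 11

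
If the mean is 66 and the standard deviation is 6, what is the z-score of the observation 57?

-1.5

Step 1: Recall the z-score formula: z = (x - mu) / sigma
Step 2: Substitute values: z = (57 - 66) / 6
Step 3: z = -9 / 6 = -1.5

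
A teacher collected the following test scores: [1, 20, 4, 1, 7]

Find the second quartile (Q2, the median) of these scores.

4

Step 1: Sort the data: [1, 1, 4, 7, 20]
Step 2: n = 5
Step 3: Q2 is the median. Since n is odd, it is the middle value at position 3: 4
Step 4: Q2 = 4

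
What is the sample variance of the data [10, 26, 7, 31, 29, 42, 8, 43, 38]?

208

Step 1: Compute the mean: (10 + 26 + 7 + 31 + 29 + 42 + 8 + 43 + 38) / 9 = 26
Step 2: Compute squared deviations from the mean:
  (10 - 26)^2 = 256
  (26 - 26)^2 = 0
  (7 - 26)^2 = 361
  (31 - 26)^2 = 25
  (29 - 26)^2 = 9
  (42 - 26)^2 = 256
  (8 - 26)^2 = 324
  (43 - 26)^2 = 289
  (38 - 26)^2 = 144
Step 3: Sum of squared deviations = 1664
Step 4: Sample variance = 1664 / 8 = 208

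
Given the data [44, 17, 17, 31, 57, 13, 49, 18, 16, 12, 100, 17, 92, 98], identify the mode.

17

Step 1: Count the frequency of each value:
  12: appears 1 time(s)
  13: appears 1 time(s)
  16: appears 1 time(s)
  17: appears 3 time(s)
  18: appears 1 time(s)
  31: appears 1 time(s)
  44: appears 1 time(s)
  49: appears 1 time(s)
  57: appears 1 time(s)
  92: appears 1 time(s)
  98: appears 1 time(s)
  100: appears 1 time(s)
Step 2: The value 17 appears most frequently (3 times).
Step 3: Mode = 17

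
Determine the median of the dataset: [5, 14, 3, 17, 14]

14

Step 1: Sort the data in ascending order: [3, 5, 14, 14, 17]
Step 2: The number of values is n = 5.
Step 3: Since n is odd, the median is the middle value at position 3: 14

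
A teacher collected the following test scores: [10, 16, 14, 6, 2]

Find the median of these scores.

10

Step 1: Sort the data in ascending order: [2, 6, 10, 14, 16]
Step 2: The number of values is n = 5.
Step 3: Since n is odd, the median is the middle value at position 3: 10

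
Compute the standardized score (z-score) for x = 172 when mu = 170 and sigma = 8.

0.25

Step 1: Recall the z-score formula: z = (x - mu) / sigma
Step 2: Substitute values: z = (172 - 170) / 8
Step 3: z = 2 / 8 = 0.25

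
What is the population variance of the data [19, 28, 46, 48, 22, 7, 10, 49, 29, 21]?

209.69

Step 1: Compute the mean: (19 + 28 + 46 + 48 + 22 + 7 + 10 + 49 + 29 + 21) / 10 = 27.9
Step 2: Compute squared deviations from the mean:
  (19 - 27.9)^2 = 79.21
  (28 - 27.9)^2 = 0.01
  (46 - 27.9)^2 = 327.61
  (48 - 27.9)^2 = 404.01
  (22 - 27.9)^2 = 34.81
  (7 - 27.9)^2 = 436.81
  (10 - 27.9)^2 = 320.41
  (49 - 27.9)^2 = 445.21
  (29 - 27.9)^2 = 1.21
  (21 - 27.9)^2 = 47.61
Step 3: Sum of squared deviations = 2096.9
Step 4: Population variance = 2096.9 / 10 = 209.69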